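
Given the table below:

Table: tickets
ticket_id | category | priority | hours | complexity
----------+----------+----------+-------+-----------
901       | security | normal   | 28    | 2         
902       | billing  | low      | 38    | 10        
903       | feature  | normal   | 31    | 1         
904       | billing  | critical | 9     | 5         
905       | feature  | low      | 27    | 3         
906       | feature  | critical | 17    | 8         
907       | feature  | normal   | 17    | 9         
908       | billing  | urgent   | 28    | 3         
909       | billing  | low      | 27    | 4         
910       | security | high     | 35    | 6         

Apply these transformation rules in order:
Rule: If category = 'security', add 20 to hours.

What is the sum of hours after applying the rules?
297

Step 1: Count records where category = 'security': 2
Step 2: Total bonus added: 2 × 20 = 40
Step 3: Original sum of hours: 257
Step 4: Final sum = 257 + 40 = 297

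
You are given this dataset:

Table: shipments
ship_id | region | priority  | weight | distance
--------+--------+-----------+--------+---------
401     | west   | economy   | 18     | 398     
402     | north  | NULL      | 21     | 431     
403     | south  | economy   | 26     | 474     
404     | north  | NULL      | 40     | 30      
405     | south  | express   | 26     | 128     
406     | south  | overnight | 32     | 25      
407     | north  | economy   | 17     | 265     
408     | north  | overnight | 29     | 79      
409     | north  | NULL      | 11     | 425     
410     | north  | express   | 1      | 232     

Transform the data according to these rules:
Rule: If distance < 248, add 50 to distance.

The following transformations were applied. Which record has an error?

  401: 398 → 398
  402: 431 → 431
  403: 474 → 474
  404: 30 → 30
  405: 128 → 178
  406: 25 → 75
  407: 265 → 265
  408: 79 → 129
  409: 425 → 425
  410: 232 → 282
Record 404 has an error. The correct transformed value should be 80, not 30.

Step 1: Check each record against the rule
Step 2: Record 404 has distance = 30
Step 3: Since 30 < 248, the bonus should have been applied
Step 4: Correct value = 80, but claimed value = 30
Conclusion: Record 404 has the error.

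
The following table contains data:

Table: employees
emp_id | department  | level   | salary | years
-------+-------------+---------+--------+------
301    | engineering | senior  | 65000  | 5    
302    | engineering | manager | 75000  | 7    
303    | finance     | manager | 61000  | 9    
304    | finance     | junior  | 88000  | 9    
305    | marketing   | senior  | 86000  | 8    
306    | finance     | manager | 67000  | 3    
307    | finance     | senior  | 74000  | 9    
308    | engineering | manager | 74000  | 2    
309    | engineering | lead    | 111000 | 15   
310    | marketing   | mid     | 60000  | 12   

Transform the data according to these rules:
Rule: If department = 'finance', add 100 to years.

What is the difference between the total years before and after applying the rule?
400

Step 1: Original sum of years = 79
Step 2: 4 records have department = 'finance'
Step 3: Each affected record changes by 100
Step 4: Total change = 4 × 100 = 400
Step 5: New sum = 79 + 400 = 479
Step 6: Difference = |479 - 79| = 400
        (Sum increased by 400)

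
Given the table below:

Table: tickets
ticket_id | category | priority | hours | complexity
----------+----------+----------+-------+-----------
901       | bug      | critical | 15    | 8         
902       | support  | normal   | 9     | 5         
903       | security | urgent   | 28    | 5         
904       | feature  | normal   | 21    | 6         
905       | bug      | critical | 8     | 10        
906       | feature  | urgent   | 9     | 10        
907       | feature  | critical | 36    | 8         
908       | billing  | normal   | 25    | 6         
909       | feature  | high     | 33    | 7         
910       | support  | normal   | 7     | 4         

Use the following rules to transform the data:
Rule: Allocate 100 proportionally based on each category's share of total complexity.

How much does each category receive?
billing: 8.7, bug: 26.09, feature: 44.93, security: 7.25, support: 13.04

Step 1: Calculate total complexity = 69
Step 2: Calculate each category's proportion:
  billing: 6/69 = 8.70% → 8.7
  bug: 18/69 = 26.09% → 26.09
  feature: 31/69 = 44.93% → 44.93
  security: 5/69 = 7.25% → 7.25
  support: 9/69 = 13.04% → 13.04
Step 3: Verify: sum of allocations ≈ 100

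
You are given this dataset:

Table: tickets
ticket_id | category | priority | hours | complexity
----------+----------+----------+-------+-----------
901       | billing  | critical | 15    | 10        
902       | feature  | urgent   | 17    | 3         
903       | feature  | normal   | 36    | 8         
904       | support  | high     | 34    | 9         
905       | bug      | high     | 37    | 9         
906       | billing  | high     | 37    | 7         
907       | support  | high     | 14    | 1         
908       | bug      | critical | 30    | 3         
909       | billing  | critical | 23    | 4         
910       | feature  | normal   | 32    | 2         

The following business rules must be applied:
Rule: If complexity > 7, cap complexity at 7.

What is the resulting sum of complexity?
48

Step 1: 4 records have complexity > 7
Step 2: These records originally summed to 36
Step 3: After capping: 4 × 7 = 28
Step 4: Unaffected records sum: 20
Step 5: Final sum = 28 + 20 = 48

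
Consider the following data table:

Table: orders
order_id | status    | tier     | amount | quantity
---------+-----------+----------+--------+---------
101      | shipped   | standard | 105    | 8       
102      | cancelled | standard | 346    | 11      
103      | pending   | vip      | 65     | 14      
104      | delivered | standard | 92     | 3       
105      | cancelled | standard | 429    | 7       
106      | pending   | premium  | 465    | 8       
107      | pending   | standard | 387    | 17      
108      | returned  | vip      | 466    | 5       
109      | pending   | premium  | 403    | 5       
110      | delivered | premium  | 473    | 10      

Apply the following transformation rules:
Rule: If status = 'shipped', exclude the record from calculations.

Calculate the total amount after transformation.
3126

Step 1: Identify records where status = 'shipped'
Step 2: The excluded records sum to 105
Step 3: Original total amount = 3231
Step 4: Remaining total = 3231 - 105 = 3126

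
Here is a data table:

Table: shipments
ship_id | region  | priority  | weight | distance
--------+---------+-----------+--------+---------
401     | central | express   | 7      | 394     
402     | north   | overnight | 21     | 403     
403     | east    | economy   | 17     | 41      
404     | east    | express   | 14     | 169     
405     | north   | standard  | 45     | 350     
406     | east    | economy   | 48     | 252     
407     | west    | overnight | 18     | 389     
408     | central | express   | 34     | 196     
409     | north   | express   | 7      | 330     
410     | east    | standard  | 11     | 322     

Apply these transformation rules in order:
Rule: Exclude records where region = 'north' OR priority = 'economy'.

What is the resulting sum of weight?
84

Step 1: Find records where region = 'north' OR priority = 'economy'
Step 2: 5 records match, summing to 138
Step 3: Original sum: 222
Step 4: Remaining sum = 222 - 138 = 84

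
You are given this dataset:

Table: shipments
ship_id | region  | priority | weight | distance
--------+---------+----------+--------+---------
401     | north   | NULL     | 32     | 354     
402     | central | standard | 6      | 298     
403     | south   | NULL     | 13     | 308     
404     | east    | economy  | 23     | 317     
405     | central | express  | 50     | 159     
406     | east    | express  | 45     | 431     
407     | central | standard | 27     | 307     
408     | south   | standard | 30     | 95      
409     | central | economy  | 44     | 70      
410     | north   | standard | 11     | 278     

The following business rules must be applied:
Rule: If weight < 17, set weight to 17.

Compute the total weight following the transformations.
302

Step 1: 3 records have weight < 17
Step 2: These records originally summed to 30
Step 3: After setting to minimum: 3 × 17 = 51
Step 4: Unaffected records sum: 251
Step 5: Final sum = 51 + 251 = 302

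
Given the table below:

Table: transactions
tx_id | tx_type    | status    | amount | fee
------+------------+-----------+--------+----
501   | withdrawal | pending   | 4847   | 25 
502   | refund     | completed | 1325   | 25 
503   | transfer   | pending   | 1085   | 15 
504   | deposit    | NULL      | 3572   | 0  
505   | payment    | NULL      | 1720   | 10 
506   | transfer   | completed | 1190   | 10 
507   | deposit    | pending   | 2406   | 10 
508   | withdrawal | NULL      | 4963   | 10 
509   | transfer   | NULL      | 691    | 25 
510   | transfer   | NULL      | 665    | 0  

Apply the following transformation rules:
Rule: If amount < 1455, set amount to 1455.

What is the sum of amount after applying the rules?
24783

Step 1: 5 records have amount < 1455
Step 2: These records originally summed to 4956
Step 3: After setting to minimum: 5 × 1455 = 7275
Step 4: Unaffected records sum: 17508
Step 5: Final sum = 7275 + 17508 = 24783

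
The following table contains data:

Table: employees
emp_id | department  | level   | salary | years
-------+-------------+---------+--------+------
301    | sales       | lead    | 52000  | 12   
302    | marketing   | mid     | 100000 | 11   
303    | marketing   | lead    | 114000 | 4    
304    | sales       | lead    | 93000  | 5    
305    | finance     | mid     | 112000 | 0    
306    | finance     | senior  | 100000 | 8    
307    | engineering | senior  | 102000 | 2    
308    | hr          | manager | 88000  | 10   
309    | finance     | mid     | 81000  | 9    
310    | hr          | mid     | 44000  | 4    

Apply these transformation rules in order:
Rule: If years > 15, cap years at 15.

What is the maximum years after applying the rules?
12

Step 1: Original maximum years = 12
Step 2: Check cap of 15 against maximum
Step 3: No records exceed the cap (max 12 <= cap 15), so no capping applies
Step 4: Maximum after transformation = 12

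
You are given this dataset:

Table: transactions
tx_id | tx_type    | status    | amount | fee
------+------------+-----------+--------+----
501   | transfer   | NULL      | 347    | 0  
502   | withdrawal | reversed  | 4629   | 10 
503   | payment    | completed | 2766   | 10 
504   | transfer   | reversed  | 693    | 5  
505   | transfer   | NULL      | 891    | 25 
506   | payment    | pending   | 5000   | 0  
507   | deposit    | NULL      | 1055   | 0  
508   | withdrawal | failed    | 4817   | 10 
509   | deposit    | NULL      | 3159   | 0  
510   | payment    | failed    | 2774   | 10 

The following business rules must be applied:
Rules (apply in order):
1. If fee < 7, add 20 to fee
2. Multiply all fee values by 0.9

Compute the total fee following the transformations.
153.0

Step 1: Apply Rule 1 - Add 20 to records with fee < 7
  - 5 records affected: 5 + (5 × 20) = 105
  - Unaffected records: 65
  - Sum after Rule 1: 170
Step 2: Apply Rule 2 - Multiply all by 0.9
  - 170 × 0.9 = 153.0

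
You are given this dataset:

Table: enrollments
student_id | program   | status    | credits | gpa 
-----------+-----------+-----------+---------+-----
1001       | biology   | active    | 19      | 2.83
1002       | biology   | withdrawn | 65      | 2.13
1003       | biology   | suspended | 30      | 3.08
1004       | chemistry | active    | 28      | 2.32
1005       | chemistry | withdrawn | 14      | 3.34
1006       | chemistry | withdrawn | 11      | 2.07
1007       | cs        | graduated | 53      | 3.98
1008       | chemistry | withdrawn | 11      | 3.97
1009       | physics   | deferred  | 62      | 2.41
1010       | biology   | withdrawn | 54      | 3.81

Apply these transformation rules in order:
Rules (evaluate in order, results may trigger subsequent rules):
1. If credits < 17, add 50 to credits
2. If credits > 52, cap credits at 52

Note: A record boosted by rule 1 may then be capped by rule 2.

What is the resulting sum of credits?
441

Step 1: Apply rule 1 to records with credits < 17
  - 3 records get bonus of 50
  - Of these, 3 records then exceed 52 and get capped
Step 2: Apply rule 2 to records with credits > 52
  - 4 records (original) are capped
Step 3: Calculate final sum = 441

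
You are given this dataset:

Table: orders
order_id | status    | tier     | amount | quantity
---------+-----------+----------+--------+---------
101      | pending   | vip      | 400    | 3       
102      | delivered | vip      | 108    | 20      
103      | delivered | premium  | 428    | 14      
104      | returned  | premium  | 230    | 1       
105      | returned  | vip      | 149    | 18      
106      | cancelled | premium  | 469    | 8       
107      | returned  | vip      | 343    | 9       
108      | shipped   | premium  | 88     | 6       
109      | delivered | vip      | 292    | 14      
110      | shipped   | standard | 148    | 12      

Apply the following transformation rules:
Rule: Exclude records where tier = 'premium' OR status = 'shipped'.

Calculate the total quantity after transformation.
64

Step 1: Find records where tier = 'premium' OR status = 'shipped'
Step 2: 5 records match, summing to 41
Step 3: Original sum: 105
Step 4: Remaining sum = 105 - 41 = 64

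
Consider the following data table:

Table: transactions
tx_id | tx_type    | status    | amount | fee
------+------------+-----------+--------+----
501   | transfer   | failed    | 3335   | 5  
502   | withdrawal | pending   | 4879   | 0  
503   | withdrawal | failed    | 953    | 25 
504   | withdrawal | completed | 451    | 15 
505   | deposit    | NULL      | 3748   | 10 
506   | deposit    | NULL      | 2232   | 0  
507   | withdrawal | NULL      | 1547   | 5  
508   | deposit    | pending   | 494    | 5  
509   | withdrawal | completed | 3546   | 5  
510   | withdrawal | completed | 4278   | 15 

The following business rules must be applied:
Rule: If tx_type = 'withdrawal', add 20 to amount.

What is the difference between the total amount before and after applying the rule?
120

Step 1: Original sum of amount = 25463
Step 2: 6 records have tx_type = 'withdrawal'
Step 3: Each affected record changes by 20
Step 4: Total change = 6 × 20 = 120
Step 5: New sum = 25463 + 120 = 25583
Step 6: Difference = |25583 - 25463| = 120
        (Sum increased by 120)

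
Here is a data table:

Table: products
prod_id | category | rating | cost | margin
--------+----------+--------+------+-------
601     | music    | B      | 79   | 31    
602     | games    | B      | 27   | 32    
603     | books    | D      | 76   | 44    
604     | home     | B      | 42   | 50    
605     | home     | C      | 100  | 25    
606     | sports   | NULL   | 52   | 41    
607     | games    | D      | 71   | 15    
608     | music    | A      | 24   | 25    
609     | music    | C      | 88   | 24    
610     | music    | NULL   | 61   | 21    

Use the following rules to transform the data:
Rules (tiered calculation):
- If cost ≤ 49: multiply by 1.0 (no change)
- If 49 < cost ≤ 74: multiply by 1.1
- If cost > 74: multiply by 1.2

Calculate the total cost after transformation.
707.0

Step 1: Tier 1 (cost ≤ 49): 3 records, sum = 93 × 1.0 = 93.0
Step 2: Tier 2 (49 < cost ≤ 74): 3 records, sum = 184 × 1.1 = 202.4
Step 3: Tier 3 (cost > 74): 4 records, sum = 343 × 1.2 = 411.6
Step 4: Final sum = 93.0 + 202.4 + 411.6 = 707.0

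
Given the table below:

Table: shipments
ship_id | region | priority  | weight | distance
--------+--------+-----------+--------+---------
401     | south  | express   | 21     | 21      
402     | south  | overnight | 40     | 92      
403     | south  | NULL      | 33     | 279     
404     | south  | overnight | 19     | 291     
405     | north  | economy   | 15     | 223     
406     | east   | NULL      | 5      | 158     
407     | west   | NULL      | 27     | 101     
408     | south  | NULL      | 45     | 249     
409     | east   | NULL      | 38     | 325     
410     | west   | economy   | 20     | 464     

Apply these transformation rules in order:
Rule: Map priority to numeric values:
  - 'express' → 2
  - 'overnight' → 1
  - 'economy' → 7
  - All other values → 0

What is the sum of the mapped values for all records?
18

Step 1: Apply mapping to each record
Step 2: Count by status:
  'express': 1 records × 2 = 2
  'overnight': 2 records × 1 = 2
  'economy': 2 records × 7 = 14
Step 3: Sum all mapped values = 18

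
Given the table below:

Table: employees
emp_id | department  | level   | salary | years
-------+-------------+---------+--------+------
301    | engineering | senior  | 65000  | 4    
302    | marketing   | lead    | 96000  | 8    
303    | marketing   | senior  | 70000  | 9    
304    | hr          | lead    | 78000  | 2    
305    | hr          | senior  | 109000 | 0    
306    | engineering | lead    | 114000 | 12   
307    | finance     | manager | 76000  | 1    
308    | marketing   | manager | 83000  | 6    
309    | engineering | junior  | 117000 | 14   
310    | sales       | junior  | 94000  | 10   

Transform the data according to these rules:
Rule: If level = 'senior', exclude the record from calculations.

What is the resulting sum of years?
53

Step 1: Identify records where level = 'senior'
Step 2: The excluded records sum to 13
Step 3: Original total years = 66
Step 4: Remaining total = 66 - 13 = 53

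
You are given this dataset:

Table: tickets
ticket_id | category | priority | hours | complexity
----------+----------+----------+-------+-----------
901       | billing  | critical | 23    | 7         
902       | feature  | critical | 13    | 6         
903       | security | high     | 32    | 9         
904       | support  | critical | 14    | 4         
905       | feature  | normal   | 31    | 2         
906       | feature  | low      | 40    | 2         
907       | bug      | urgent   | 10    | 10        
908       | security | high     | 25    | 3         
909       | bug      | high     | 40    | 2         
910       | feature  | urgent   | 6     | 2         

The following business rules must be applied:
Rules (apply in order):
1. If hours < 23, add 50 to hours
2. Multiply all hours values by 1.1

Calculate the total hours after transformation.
477.4

Step 1: Apply Rule 1 - Add 50 to records with hours < 23
  - 4 records affected: 43 + (4 × 50) = 243
  - Unaffected records: 191
  - Sum after Rule 1: 434
Step 2: Apply Rule 2 - Multiply all by 1.1
  - 434 × 1.1 = 477.4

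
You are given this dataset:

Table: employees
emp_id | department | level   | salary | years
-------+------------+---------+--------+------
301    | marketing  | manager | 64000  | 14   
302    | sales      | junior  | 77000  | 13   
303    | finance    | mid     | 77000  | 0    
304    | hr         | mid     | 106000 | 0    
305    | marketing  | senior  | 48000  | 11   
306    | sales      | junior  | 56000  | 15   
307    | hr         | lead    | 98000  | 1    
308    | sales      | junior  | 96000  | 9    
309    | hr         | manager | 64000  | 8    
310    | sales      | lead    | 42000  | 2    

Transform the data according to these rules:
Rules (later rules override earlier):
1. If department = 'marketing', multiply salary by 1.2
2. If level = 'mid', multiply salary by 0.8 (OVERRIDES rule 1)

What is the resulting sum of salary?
713800.0

Step 1: Rule 2 takes priority for records with level = 'mid'
  - 2 records: 183000 × 0.8 = 146400.0
Step 2: Rule 1 applies to remaining records with department = 'marketing'
  - 2 records: 112000 × 1.2 = 134400.0
Step 3: Other records unchanged: 433000
Step 4: Final sum = 146400.0 + 134400.0 + 433000 = 713800.0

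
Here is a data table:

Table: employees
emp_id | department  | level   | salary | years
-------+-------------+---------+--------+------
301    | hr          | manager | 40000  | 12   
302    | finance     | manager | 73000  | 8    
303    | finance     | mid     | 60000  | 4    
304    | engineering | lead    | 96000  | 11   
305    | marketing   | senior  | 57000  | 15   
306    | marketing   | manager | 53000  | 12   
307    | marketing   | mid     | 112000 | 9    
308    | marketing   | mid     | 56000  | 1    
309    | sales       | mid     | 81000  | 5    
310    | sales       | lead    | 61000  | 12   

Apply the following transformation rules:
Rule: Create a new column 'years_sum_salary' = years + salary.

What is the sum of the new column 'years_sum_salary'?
689089

Step 1: For each record, compute years + salary
Example calculations:
  12 + 40000 = 40012
  8 + 73000 = 73008
  4 + 60000 = 60004
  ...
Step 2: Sum all derived values
Step 3: Total = 689089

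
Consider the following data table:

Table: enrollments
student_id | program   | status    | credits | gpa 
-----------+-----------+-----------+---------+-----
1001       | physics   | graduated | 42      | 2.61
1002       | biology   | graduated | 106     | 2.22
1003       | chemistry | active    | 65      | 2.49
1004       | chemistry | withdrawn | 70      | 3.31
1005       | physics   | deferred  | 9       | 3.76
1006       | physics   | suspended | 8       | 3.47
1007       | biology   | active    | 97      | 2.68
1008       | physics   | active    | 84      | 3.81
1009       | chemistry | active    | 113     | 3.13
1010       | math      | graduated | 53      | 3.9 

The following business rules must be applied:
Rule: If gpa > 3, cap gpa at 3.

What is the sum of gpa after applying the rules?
28.0

Step 1: 6 records have gpa > 3
Step 2: These records originally summed to 21.38
Step 3: After capping: 6 × 3 = 18
Step 4: Unaffected records sum: 10.0
Step 5: Final sum = 18 + 10.0 = 28.0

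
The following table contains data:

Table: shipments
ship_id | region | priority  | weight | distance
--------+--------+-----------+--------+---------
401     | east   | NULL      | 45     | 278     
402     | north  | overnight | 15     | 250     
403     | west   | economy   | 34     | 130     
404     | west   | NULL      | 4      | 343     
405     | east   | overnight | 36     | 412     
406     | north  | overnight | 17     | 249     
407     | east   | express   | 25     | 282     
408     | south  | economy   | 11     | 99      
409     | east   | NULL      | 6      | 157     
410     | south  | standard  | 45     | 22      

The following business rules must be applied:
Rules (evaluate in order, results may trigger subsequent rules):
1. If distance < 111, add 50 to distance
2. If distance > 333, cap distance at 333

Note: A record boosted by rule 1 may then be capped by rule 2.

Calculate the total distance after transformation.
2233

Step 1: Apply rule 1 to records with distance < 111
  - 2 records get bonus of 50
  - Of these, 0 records then exceed 333 and get capped
Step 2: Apply rule 2 to records with distance > 333
  - 2 records (original) are capped
Step 3: Calculate final sum = 2233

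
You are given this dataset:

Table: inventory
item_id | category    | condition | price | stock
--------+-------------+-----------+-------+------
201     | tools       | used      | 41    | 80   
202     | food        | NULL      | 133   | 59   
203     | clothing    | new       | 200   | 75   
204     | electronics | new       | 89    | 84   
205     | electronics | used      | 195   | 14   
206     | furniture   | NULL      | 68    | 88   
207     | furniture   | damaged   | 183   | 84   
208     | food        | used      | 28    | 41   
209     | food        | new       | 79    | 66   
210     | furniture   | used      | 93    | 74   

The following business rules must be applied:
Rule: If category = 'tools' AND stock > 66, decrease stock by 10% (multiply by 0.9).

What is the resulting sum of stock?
657.0

Step 1: Find records where category = 'tools' AND stock > 66
Step 2: 1 records match, summing to 80
Step 3: After multiplier: 80 × 0.9 = 72.0
Step 4: Unaffected records sum: 585
Step 5: Final sum = 72.0 + 585 = 657.0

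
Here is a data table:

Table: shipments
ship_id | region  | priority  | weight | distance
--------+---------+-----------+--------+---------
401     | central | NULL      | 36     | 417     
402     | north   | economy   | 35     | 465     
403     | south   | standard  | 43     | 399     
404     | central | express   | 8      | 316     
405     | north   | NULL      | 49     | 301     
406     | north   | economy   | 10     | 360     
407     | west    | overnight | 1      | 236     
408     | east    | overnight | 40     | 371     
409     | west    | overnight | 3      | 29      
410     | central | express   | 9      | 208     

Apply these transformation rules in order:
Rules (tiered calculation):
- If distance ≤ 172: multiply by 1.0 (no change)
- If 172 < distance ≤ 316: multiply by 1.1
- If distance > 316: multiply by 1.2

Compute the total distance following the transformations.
3610.5

Step 1: Tier 1 (distance ≤ 172): 1 records, sum = 29 × 1.0 = 29.0
Step 2: Tier 2 (172 < distance ≤ 316): 4 records, sum = 1061 × 1.1 = 1167.1
Step 3: Tier 3 (distance > 316): 5 records, sum = 2012 × 1.2 = 2414.4
Step 4: Final sum = 29.0 + 1167.1 + 2414.4 = 3610.5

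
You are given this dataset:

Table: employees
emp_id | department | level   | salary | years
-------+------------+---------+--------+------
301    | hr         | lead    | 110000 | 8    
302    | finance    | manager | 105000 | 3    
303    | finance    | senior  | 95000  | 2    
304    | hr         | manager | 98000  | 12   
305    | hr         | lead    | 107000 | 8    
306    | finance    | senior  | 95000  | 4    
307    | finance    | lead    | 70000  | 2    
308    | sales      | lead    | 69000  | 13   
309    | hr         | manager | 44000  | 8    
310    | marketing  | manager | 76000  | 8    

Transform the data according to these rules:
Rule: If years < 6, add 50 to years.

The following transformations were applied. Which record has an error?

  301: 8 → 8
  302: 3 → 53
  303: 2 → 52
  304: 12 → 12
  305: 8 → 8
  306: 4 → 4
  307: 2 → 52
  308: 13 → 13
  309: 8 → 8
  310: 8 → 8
Record 306 has an error. The correct transformed value should be 54, not 4.

Step 1: Check each record against the rule
Step 2: Record 306 has years = 4
Step 3: Since 4 < 6, the bonus should have been applied
Step 4: Correct value = 54, but claimed value = 4
Conclusion: Record 306 has the error.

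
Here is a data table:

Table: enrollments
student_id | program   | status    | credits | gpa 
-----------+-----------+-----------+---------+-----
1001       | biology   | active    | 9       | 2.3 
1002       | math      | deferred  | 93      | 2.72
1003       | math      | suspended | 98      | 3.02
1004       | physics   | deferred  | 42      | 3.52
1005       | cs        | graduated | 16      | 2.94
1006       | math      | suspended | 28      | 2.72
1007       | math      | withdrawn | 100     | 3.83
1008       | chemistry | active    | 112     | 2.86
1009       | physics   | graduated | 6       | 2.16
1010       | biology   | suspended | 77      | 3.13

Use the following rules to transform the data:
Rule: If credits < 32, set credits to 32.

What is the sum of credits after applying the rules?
650

Step 1: 4 records have credits < 32
Step 2: These records originally summed to 59
Step 3: After setting to minimum: 4 × 32 = 128
Step 4: Unaffected records sum: 522
Step 5: Final sum = 128 + 522 = 650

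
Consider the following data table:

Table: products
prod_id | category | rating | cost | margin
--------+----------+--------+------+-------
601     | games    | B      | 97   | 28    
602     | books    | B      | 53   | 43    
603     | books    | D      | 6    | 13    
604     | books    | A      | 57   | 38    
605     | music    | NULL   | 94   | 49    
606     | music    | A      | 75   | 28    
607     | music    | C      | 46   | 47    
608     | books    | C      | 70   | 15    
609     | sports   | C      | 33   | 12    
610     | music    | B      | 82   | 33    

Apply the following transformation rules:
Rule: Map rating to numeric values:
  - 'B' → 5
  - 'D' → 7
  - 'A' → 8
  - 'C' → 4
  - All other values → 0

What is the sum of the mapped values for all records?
50

Step 1: Apply mapping to each record
Step 2: Count by status:
  'B': 3 records × 5 = 15
  'D': 1 records × 7 = 7
  'A': 2 records × 8 = 16
  'C': 3 records × 4 = 12
Step 3: Sum all mapped values = 50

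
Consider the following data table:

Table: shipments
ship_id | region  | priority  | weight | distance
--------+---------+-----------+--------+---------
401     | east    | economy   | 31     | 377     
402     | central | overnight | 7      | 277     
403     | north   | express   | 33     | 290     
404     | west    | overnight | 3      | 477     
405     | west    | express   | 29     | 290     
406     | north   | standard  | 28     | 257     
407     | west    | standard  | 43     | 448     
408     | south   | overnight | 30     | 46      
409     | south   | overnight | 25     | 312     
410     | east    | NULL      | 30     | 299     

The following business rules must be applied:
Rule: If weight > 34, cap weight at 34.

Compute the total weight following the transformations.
250

Step 1: 1 records have weight > 34
Step 2: These records originally summed to 43
Step 3: After capping: 1 × 34 = 34
Step 4: Unaffected records sum: 216
Step 5: Final sum = 34 + 216 = 250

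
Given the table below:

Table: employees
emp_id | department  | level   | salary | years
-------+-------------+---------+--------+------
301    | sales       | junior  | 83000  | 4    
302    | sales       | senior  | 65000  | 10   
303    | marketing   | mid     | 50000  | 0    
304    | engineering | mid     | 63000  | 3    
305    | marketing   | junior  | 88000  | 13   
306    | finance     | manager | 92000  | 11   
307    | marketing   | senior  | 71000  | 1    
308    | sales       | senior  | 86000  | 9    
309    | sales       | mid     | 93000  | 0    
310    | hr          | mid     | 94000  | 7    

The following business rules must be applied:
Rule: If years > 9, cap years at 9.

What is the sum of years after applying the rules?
51

Step 1: 3 records have years > 9
Step 2: These records originally summed to 34
Step 3: After capping: 3 × 9 = 27
Step 4: Unaffected records sum: 24
Step 5: Final sum = 27 + 24 = 51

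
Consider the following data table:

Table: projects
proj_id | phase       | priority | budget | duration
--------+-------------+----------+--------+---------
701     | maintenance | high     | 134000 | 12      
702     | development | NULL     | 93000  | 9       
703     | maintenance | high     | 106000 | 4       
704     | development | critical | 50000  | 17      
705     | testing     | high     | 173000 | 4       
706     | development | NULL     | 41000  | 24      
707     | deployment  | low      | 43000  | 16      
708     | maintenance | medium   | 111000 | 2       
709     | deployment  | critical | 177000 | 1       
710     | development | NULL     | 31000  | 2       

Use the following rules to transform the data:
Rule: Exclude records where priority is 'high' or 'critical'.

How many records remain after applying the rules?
5

Step 1: Count records to exclude
  - 3 (high) + 2 (critical) = 5 records
Step 2: Total records: 10
Step 3: Remaining = 10 - 5 = 5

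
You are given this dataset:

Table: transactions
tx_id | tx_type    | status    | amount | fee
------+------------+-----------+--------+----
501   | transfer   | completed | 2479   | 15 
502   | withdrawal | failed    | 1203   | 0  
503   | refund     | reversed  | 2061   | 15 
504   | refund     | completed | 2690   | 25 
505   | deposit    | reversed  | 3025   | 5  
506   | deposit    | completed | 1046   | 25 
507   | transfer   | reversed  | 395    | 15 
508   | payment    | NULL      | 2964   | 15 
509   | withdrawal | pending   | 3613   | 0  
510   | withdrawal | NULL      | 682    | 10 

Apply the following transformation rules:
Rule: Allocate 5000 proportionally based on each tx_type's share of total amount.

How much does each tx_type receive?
deposit: 1009.77, payment: 735.19, refund: 1178.44, transfer: 712.87, withdrawal: 1363.73

Step 1: Calculate total amount = 20158
Step 2: Calculate each tx_type's proportion:
  deposit: 4071/20158 = 20.20% → 1009.77
  payment: 2964/20158 = 14.70% → 735.19
  refund: 4751/20158 = 23.57% → 1178.44
  transfer: 2874/20158 = 14.26% → 712.87
  withdrawal: 5498/20158 = 27.27% → 1363.73
Step 3: Verify: sum of allocations ≈ 5000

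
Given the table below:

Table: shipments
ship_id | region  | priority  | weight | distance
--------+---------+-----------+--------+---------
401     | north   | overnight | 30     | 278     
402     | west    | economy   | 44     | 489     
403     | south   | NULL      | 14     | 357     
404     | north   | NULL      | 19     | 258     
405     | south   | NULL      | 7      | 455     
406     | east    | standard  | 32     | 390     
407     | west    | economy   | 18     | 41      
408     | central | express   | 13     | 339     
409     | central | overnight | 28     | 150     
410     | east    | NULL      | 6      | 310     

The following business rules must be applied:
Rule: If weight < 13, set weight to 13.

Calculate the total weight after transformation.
224

Step 1: 2 records have weight < 13
Step 2: These records originally summed to 13
Step 3: After setting to minimum: 2 × 13 = 26
Step 4: Unaffected records sum: 198
Step 5: Final sum = 26 + 198 = 224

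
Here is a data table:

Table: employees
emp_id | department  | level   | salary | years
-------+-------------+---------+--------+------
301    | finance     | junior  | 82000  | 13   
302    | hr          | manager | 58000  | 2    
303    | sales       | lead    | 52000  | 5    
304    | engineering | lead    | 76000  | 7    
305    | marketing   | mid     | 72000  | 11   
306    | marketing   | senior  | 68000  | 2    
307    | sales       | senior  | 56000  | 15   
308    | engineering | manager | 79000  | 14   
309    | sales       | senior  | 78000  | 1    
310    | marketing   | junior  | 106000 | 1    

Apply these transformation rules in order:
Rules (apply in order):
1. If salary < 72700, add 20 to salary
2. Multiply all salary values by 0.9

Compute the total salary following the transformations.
654390.0

Step 1: Apply Rule 1 - Add 20 to records with salary < 72700
  - 5 records affected: 306000 + (5 × 20) = 306100
  - Unaffected records: 421000
  - Sum after Rule 1: 727100
Step 2: Apply Rule 2 - Multiply all by 0.9
  - 727100 × 0.9 = 654390.0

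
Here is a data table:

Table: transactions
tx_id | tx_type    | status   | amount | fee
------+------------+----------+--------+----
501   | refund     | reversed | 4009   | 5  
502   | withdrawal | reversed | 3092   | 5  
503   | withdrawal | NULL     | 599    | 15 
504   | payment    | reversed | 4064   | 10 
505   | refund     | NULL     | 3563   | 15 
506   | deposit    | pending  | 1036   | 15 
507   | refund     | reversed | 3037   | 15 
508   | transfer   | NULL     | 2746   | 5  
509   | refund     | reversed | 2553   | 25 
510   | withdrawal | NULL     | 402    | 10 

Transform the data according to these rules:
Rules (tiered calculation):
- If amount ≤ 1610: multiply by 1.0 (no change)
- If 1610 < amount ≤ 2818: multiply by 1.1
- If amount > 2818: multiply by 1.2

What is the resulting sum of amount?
29183.9

Step 1: Tier 1 (amount ≤ 1610): 3 records, sum = 2037 × 1.0 = 2037.0
Step 2: Tier 2 (1610 < amount ≤ 2818): 2 records, sum = 5299 × 1.1 = 5828.9
Step 3: Tier 3 (amount > 2818): 5 records, sum = 17765 × 1.2 = 21318.0
Step 4: Final sum = 2037.0 + 5828.9 + 21318.0 = 29183.9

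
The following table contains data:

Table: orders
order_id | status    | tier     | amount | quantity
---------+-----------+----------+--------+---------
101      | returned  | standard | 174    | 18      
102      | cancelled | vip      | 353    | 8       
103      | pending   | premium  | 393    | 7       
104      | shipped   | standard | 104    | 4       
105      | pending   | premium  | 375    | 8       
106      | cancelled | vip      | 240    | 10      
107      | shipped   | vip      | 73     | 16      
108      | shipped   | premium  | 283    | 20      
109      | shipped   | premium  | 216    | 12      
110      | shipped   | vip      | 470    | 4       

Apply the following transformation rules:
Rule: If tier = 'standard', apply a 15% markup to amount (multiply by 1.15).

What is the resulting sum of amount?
2722.7

Step 1: Records with tier = 'standard' have total amount = 278
Step 2: Apply multiplier: 278 × 1.15 = 319.7
Step 3: Other records total: 2403
Step 4: Final sum = 319.7 + 2403 = 2722.7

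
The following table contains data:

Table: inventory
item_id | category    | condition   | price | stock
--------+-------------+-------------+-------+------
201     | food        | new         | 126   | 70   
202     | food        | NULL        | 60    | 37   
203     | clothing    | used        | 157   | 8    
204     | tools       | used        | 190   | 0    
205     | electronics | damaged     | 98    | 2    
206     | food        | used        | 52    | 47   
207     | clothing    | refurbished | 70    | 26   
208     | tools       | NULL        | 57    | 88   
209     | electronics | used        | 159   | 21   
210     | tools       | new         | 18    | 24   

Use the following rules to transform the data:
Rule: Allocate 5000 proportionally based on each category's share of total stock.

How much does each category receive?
clothing: 526.32, electronics: 356.04, food: 2383.9, tools: 1733.75

Step 1: Calculate total stock = 323
Step 2: Calculate each category's proportion:
  clothing: 34/323 = 10.53% → 526.32
  electronics: 23/323 = 7.12% → 356.04
  food: 154/323 = 47.68% → 2383.9
  tools: 112/323 = 34.67% → 1733.75
Step 3: Verify: sum of allocations ≈ 5000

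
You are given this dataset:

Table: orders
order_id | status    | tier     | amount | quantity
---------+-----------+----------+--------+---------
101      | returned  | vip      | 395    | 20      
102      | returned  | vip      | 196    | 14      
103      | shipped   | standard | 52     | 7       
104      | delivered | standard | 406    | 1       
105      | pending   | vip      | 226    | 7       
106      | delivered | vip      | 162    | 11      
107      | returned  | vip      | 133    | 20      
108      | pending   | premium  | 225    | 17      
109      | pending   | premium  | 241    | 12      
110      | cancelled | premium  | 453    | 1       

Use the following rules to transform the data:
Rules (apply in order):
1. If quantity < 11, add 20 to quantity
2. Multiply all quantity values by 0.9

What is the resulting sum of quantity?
171.0

Step 1: Apply Rule 1 - Add 20 to records with quantity < 11
  - 4 records affected: 16 + (4 × 20) = 96
  - Unaffected records: 94
  - Sum after Rule 1: 190
Step 2: Apply Rule 2 - Multiply all by 0.9
  - 190 × 0.9 = 171.0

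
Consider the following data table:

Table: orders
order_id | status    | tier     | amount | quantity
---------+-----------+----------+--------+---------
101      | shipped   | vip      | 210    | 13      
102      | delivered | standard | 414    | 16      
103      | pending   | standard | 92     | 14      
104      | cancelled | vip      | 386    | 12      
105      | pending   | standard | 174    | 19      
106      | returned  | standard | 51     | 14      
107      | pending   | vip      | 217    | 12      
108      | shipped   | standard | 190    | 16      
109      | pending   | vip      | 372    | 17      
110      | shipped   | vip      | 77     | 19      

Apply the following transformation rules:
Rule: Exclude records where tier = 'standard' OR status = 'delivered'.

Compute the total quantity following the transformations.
73

Step 1: Find records where tier = 'standard' OR status = 'delivered'
Step 2: 5 records match, summing to 79
Step 3: Original sum: 152
Step 4: Remaining sum = 152 - 79 = 73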